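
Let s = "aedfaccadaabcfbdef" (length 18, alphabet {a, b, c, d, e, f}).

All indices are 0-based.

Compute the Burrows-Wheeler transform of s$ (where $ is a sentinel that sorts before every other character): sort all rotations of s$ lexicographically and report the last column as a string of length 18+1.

fdafc$afcababeadedc

rank  rotation             last
    0  $aedfaccadaabcfbdef  f
    1  aabcfbdef$aedfaccad  d
    2  abcfbdef$aedfaccada  a
    3  accadaabcfbdef$aedf  f
    4  adaabcfbdef$aedfacc  c
    5  aedfaccadaabcfbdef$  $
    6  bcfbdef$aedfaccadaa  a
    7  bdef$aedfaccadaabcf  f
    8  cadaabcfbdef$aedfac  c
    9  ccadaabcfbdef$aedfa  a
   10  cfbdef$aedfaccadaab  b
   11  daabcfbdef$aedfacca  a
   12  def$aedfaccadaabcfb  b
   13  dfaccadaabcfbdef$ae  e
   14  edfaccadaabcfbdef$a  a
   15  ef$aedfaccadaabcfbd  d
   16  f$aedfaccadaabcfbde  e
   17  faccadaabcfbdef$aed  d
   18  fbdef$aedfaccadaabc  c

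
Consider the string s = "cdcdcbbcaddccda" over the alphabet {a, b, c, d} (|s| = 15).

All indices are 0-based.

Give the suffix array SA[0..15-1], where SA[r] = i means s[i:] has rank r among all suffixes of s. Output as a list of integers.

rank | idx | suffix
   0 |  14 | a
   1 |   8 | addccda
   2 |   5 | bbcaddccda
   3 |   6 | bcaddccda
   4 |   7 | caddccda
   5 |   4 | cbbcaddccda
   6 |  11 | ccda
   7 |  12 | cda
   8 |   2 | cdcbbcaddccda
   9 |   0 | cdcdcbbcaddccda
  10 |  13 | da
  11 |   3 | dcbbcaddccda
  12 |  10 | dccda
  13 |   1 | dcdcbbcaddccda
  14 |   9 | ddccda

[14, 8, 5, 6, 7, 4, 11, 12, 2, 0, 13, 3, 10, 1, 9]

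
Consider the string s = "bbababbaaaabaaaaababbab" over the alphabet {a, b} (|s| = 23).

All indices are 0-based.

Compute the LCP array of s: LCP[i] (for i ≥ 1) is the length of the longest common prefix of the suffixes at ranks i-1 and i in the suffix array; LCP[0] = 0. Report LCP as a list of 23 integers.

rank→(start, suffix):
  0 → (12, 'aaaaababbab')
  1 → (7, 'aaaabaaaaababbab')
  2 → (13, 'aaaababbab')
  3 → (8, 'aaabaaaaababbab')
  4 → (14, 'aaababbab')
  5 → (9, 'aabaaaaababbab')
  6 → (15, 'aababbab')
  7 → (21, 'ab')
  8 → (10, 'abaaaaababbab')
  9 → (2, 'ababbaaaabaaaaababbab')
  10 → (16, 'ababbab')
  11 → (4, 'abbaaaabaaaaababbab')
  12 → (18, 'abbab')
  13 → (22, 'b')
  14 → (11, 'baaaaababbab')
  15 → (6, 'baaaabaaaaababbab')
  16 → (20, 'bab')
  17 → (1, 'bababbaaaabaaaaababbab')
  18 → (3, 'babbaaaabaaaaababbab')
  19 → (17, 'babbab')
  20 → (5, 'bbaaaabaaaaababbab')
  21 → (19, 'bbab')
  22 → (0, 'bbababbaaaabaaaaababbab')

SA = [12, 7, 13, 8, 14, 9, 15, 21, 10, 2, 16, 4, 18, 22, 11, 6, 20, 1, 3, 17, 5, 19, 0]
i: (SA[i-1],SA[i]) lcp shared
  1: (12,7) 4 'aaaa'
  2: (7,13) 6 'aaaaba'
  3: (13,8) 3 'aaa'
  4: (8,14) 5 'aaaba'
  5: (14,9) 2 'aa'
  6: (9,15) 4 'aaba'
  7: (15,21) 1 'a'
  8: (21,10) 2 'ab'
  9: (10,2) 3 'aba'
  10: (2,16) 6 'ababba'
  11: (16,4) 2 'ab'
  12: (4,18) 4 'abba'
  13: (18,22) 0 ''
  14: (22,11) 1 'b'
  15: (11,6) 5 'baaaa'
  16: (6,20) 2 'ba'
  17: (20,1) 3 'bab'
  18: (1,3) 3 'bab'
  19: (3,17) 5 'babba'
  20: (17,5) 1 'b'
  21: (5,19) 3 'bba'
  22: (19,0) 4 'bbab'

[0, 4, 6, 3, 5, 2, 4, 1, 2, 3, 6, 2, 4, 0, 1, 5, 2, 3, 3, 5, 1, 3, 4]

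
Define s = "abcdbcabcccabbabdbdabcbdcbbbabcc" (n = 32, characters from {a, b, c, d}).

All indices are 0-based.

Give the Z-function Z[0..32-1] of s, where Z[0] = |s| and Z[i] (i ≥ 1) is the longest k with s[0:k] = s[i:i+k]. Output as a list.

[32, 0, 0, 0, 0, 0, 3, 0, 0, 0, 0, 2, 0, 0, 2, 0, 0, 0, 0, 3, 0, 0, 0, 0, 0, 0, 0, 0, 3, 0, 0, 0]

Z[0]=32
i=1: fresh scan; Z[1]=0
i=2: fresh scan; Z[2]=0
i=3: fresh scan; Z[3]=0
i=4: fresh scan; Z[4]=0
i=5: fresh scan; Z[5]=0
i=6: fresh scan; Z[6]=3 scan→box=[6,9)
i=7: min(r-i=2, Z[1]=0)=0; Z[7]=0
i=8: min(r-i=1, Z[2]=0)=0; Z[8]=0
i=9: fresh scan; Z[9]=0
i=10: fresh scan; Z[10]=0
i=11: fresh scan; Z[11]=2 scan→box=[11,13)
i=12: min(r-i=1, Z[1]=0)=0; Z[12]=0
i=13: fresh scan; Z[13]=0
i=14: fresh scan; Z[14]=2 scan→box=[14,16)
i=15: min(r-i=1, Z[1]=0)=0; Z[15]=0
i=16: fresh scan; Z[16]=0
i=17: fresh scan; Z[17]=0
i=18: fresh scan; Z[18]=0
i=19: fresh scan; Z[19]=3 scan→box=[19,22)
i=20: min(r-i=2, Z[1]=0)=0; Z[20]=0
i=21: min(r-i=1, Z[2]=0)=0; Z[21]=0
i=22: fresh scan; Z[22]=0
i=23: fresh scan; Z[23]=0
i=24: fresh scan; Z[24]=0
i=25: fresh scan; Z[25]=0
i=26: fresh scan; Z[26]=0
i=27: fresh scan; Z[27]=0
i=28: fresh scan; Z[28]=3 scan→box=[28,31)
i=29: min(r-i=2, Z[1]=0)=0; Z[29]=0
i=30: min(r-i=1, Z[2]=0)=0; Z[30]=0
i=31: fresh scan; Z[31]=0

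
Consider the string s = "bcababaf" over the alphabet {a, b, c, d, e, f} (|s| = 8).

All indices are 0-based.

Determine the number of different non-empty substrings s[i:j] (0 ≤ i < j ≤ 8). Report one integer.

rank→(start, suffix):
  0 → (2, 'ababaf')
  1 → (4, 'abaf')
  2 → (6, 'af')
  3 → (3, 'babaf')
  4 → (5, 'baf')
  5 → (0, 'bcababaf')
  6 → (1, 'cababaf')
  7 → (7, 'f')

SA = [2, 4, 6, 3, 5, 0, 1, 7]
i: (SA[i-1],SA[i]) lcp shared
  1: (2,4) 3 'aba'
  2: (4,6) 1 'a'
  3: (6,3) 0 ''
  4: (3,5) 2 'ba'
  5: (5,0) 1 'b'
  6: (0,1) 0 ''
  7: (1,7) 0 ''

n(n+1)/2 = 8·9/2 = 36
Σ LCP = 0 + 3 + 1 + 0 + 2 + 1 + 0 + 0 = 7
distinct = 36 − 7 = 29

29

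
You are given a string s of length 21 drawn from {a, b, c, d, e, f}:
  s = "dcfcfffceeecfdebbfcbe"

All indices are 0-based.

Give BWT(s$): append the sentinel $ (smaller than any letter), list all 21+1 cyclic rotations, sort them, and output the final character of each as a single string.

eecbffdef$fbdeecbfccfc

rank  rotation                last
    0  $dcfcfffceeecfdebbfcbe  e
    1  bbfcbe$dcfcfffceeecfde  e
    2  be$dcfcfffceeecfdebbfc  c
    3  bfcbe$dcfcfffceeecfdeb  b
    4  cbe$dcfcfffceeecfdebbf  f
    5  ceeecfdebbfcbe$dcfcfff  f
    6  cfcfffceeecfdebbfcbe$d  d
    7  cfdebbfcbe$dcfcfffceee  e
    8  cfffceeecfdebbfcbe$dcf  f
    9  dcfcfffceeecfdebbfcbe$  $
   10  debbfcbe$dcfcfffceeecf  f
   11  e$dcfcfffceeecfdebbfcb  b
   12  ebbfcbe$dcfcfffceeecfd  d
   13  ecfdebbfcbe$dcfcfffcee  e
   14  eecfdebbfcbe$dcfcfffce  e
   15  eeecfdebbfcbe$dcfcfffc  c
   16  fcbe$dcfcfffceeecfdebb  b
   17  fceeecfdebbfcbe$dcfcff  f
   18  fcfffceeecfdebbfcbe$dc  c
   19  fdebbfcbe$dcfcfffceeec  c
   20  ffceeecfdebbfcbe$dcfcf  f
   21  fffceeecfdebbfcbe$dcfc  c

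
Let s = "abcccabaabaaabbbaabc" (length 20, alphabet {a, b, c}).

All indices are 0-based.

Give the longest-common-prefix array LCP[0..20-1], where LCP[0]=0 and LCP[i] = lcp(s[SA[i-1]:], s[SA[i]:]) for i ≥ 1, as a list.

[0, 2, 3, 3, 1, 4, 2, 2, 3, 0, 3, 4, 1, 2, 1, 2, 0, 1, 1, 2]

sorted suffixes:
  #0 SA[0]=10  'aaabbbaabc'
  #1 SA[1]=7  'aabaaabbbaabc'
  #2 SA[2]=11  'aabbbaabc'
  #3 SA[3]=16  'aabc'
  #4 SA[4]=8  'abaaabbbaabc'
  #5 SA[5]=5  'abaabaaabbbaabc'
  #6 SA[6]=12  'abbbaabc'
  #7 SA[7]=17  'abc'
  #8 SA[8]=0  'abcccabaabaaabbbaabc'
  #9 SA[9]=9  'baaabbbaabc'
  #10 SA[10]=6  'baabaaabbbaabc'
  #11 SA[11]=15  'baabc'
  #12 SA[12]=14  'bbaabc'
  #13 SA[13]=13  'bbbaabc'
  #14 SA[14]=18  'bc'
  #15 SA[15]=1  'bcccabaabaaabbbaabc'
  #16 SA[16]=19  'c'
  #17 SA[17]=4  'cabaabaaabbbaabc'
  #18 SA[18]=3  'ccabaabaaabbbaabc'
  #19 SA[19]=2  'cccabaabaaabbbaabc'

SA = [10, 7, 11, 16, 8, 5, 12, 17, 0, 9, 6, 15, 14, 13, 18, 1, 19, 4, 3, 2]
[i] adj suffixes → lcp
  [1] 10/7 → 2 ('aa')
  [2] 7/11 → 3 ('aab')
  [3] 11/16 → 3 ('aab')
  [4] 16/8 → 1 ('a')
  [5] 8/5 → 4 ('abaa')
  [6] 5/12 → 2 ('ab')
  [7] 12/17 → 2 ('ab')
  [8] 17/0 → 3 ('abc')
  [9] 0/9 → 0 ('')
  [10] 9/6 → 3 ('baa')
  [11] 6/15 → 4 ('baab')
  [12] 15/14 → 1 ('b')
  [13] 14/13 → 2 ('bb')
  [14] 13/18 → 1 ('b')
  [15] 18/1 → 2 ('bc')
  [16] 1/19 → 0 ('')
  [17] 19/4 → 1 ('c')
  [18] 4/3 → 1 ('c')
  [19] 3/2 → 2 ('cc')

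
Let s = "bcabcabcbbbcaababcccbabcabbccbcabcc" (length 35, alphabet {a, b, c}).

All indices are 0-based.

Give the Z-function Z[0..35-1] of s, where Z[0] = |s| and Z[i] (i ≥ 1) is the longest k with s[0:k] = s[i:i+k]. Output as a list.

[35, 0, 0, 5, 0, 0, 2, 0, 1, 1, 3, 0, 0, 0, 1, 0, 2, 0, 0, 0, 1, 0, 4, 0, 0, 1, 2, 0, 0, 5, 0, 0, 2, 0, 0]

Z[0]=35
i=1: outside box; Z[1]=0
i=2: outside box; Z[2]=0
i=3: outside box; Z[3]=5 extend→box=[3,8)
i=4: min(r-i=4, Z[1]=0)=0; Z[4]=0
i=5: min(r-i=3, Z[2]=0)=0; Z[5]=0
i=6: min(r-i=2, Z[3]=5)=2; Z[6]=2
i=7: min(r-i=1, Z[4]=0)=0; Z[7]=0
i=8: outside box; Z[8]=1 extend→box=[8,9)
i=9: outside box; Z[9]=1 extend→box=[9,10)
i=10: outside box; Z[10]=3 extend→box=[10,13)
i=11: min(r-i=2, Z[1]=0)=0; Z[11]=0
i=12: min(r-i=1, Z[2]=0)=0; Z[12]=0
i=13: outside box; Z[13]=0
i=14: outside box; Z[14]=1 extend→box=[14,15)
i=15: outside box; Z[15]=0
i=16: outside box; Z[16]=2 extend→box=[16,18)
i=17: min(r-i=1, Z[1]=0)=0; Z[17]=0
i=18: outside box; Z[18]=0
i=19: outside box; Z[19]=0
i=20: outside box; Z[20]=1 extend→box=[20,21)
i=21: outside box; Z[21]=0
i=22: outside box; Z[22]=4 extend→box=[22,26)
i=23: min(r-i=3, Z[1]=0)=0; Z[23]=0
i=24: min(r-i=2, Z[2]=0)=0; Z[24]=0
i=25: min(r-i=1, Z[3]=5)=1; Z[25]=1
i=26: outside box; Z[26]=2 extend→box=[26,28)
i=27: min(r-i=1, Z[1]=0)=0; Z[27]=0
i=28: outside box; Z[28]=0
i=29: outside box; Z[29]=5 extend→box=[29,34)
i=30: min(r-i=4, Z[1]=0)=0; Z[30]=0
i=31: min(r-i=3, Z[2]=0)=0; Z[31]=0
i=32: min(r-i=2, Z[3]=5)=2; Z[32]=2
i=33: min(r-i=1, Z[4]=0)=0; Z[33]=0
i=34: outside box; Z[34]=0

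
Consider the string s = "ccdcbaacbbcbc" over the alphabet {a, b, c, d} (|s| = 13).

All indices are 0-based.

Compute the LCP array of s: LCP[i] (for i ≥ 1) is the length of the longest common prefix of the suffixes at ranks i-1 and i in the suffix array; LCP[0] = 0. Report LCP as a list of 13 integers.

[0, 1, 0, 1, 1, 2, 0, 1, 2, 2, 1, 1, 0]

sorted suffixes:
  #0 SA[0]=5  'aacbbcbc'
  #1 SA[1]=6  'acbbcbc'
  #2 SA[2]=4  'baacbbcbc'
  #3 SA[3]=8  'bbcbc'
  #4 SA[4]=11  'bc'
  #5 SA[5]=9  'bcbc'
  #6 SA[6]=12  'c'
  #7 SA[7]=3  'cbaacbbcbc'
  #8 SA[8]=7  'cbbcbc'
  #9 SA[9]=10  'cbc'
  #10 SA[10]=0  'ccdcbaacbbcbc'
  #11 SA[11]=1  'cdcbaacbbcbc'
  #12 SA[12]=2  'dcbaacbbcbc'

SA = [5, 6, 4, 8, 11, 9, 12, 3, 7, 10, 0, 1, 2]
rank  pair      lcp
   1  s[5:],s[6:]  1  'a'
   2  s[6:],s[4:]  0  ''
   3  s[4:],s[8:]  1  'b'
   4  s[8:],s[11:]  1  'b'
   5  s[11:],s[9:]  2  'bc'
   6  s[9:],s[12:]  0  ''
   7  s[12:],s[3:]  1  'c'
   8  s[3:],s[7:]  2  'cb'
   9  s[7:],s[10:]  2  'cb'
  10  s[10:],s[0:]  1  'c'
  11  s[0:],s[1:]  1  'c'
  12  s[1:],s[2:]  0  ''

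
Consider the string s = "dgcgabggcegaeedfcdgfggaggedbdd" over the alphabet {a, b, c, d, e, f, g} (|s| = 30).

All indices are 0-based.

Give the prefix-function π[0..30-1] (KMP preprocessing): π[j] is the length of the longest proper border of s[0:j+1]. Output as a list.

[0, 0, 0, 0, 0, 0, 0, 0, 0, 0, 0, 0, 0, 0, 1, 0, 0, 1, 2, 0, 0, 0, 0, 0, 0, 0, 1, 0, 1, 1]

π[0] = 0
j=1 s[j]='g': π[1]=0 (border '')
j=2 s[j]='c': π[2]=0 (border '')
j=3 s[j]='g': π[3]=0 (border '')
j=4 s[j]='a': π[4]=0 (border '')
j=5 s[j]='b': π[5]=0 (border '')
j=6 s[j]='g': π[6]=0 (border '')
j=7 s[j]='g': π[7]=0 (border '')
j=8 s[j]='c': π[8]=0 (border '')
j=9 s[j]='e': π[9]=0 (border '')
j=10 s[j]='g': π[10]=0 (border '')
j=11 s[j]='a': π[11]=0 (border '')
j=12 s[j]='e': π[12]=0 (border '')
j=13 s[j]='e': π[13]=0 (border '')
j=14 s[j]='d': π[14]=1 (border 'd')
j=15 s[j]='f': k: 1→0; π[15]=0 (border '')
j=16 s[j]='c': π[16]=0 (border '')
j=17 s[j]='d': π[17]=1 (border 'd')
j=18 s[j]='g': π[18]=2 (border 'dg')
j=19 s[j]='f': k: 2→0; π[19]=0 (border '')
j=20 s[j]='g': π[20]=0 (border '')
j=21 s[j]='g': π[21]=0 (border '')
j=22 s[j]='a': π[22]=0 (border '')
j=23 s[j]='g': π[23]=0 (border '')
j=24 s[j]='g': π[24]=0 (border '')
j=25 s[j]='e': π[25]=0 (border '')
j=26 s[j]='d': π[26]=1 (border 'd')
j=27 s[j]='b': k: 1→0; π[27]=0 (border '')
j=28 s[j]='d': π[28]=1 (border 'd')
j=29 s[j]='d': k: 1→0; π[29]=1 (border 'd')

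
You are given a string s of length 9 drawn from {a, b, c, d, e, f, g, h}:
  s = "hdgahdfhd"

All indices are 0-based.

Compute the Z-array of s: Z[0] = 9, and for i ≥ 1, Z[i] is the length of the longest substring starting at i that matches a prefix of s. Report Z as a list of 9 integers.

[9, 0, 0, 0, 2, 0, 0, 2, 0]

Z[0]=9
i=1: i≥r, start 0; Z[1]=0
i=2: i≥r, start 0; Z[2]=0
i=3: i≥r, start 0; Z[3]=0
i=4: i≥r, start 0; Z[4]=2 extend→box=[4,6)
i=5: min(r-i=1, Z[1]=0)=0; Z[5]=0
i=6: i≥r, start 0; Z[6]=0
i=7: i≥r, start 0; Z[7]=2 extend→box=[7,9)
i=8: min(r-i=1, Z[1]=0)=0; Z[8]=0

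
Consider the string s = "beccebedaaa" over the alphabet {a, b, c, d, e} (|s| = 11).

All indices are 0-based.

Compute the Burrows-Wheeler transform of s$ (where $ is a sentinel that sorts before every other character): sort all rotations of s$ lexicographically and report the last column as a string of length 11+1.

aaad$eececbb

rank  rotation      last
    0  $beccebedaaa  a
    1  a$beccebedaa  a
    2  aa$beccebeda  a
    3  aaa$beccebed  d
    4  beccebedaaa$  $
    5  bedaaa$becce  e
    6  ccebedaaa$be  e
    7  cebedaaa$bec  c
    8  daaa$beccebe  e
    9  ebedaaa$becc  c
   10  eccebedaaa$b  b
   11  edaaa$becceb  b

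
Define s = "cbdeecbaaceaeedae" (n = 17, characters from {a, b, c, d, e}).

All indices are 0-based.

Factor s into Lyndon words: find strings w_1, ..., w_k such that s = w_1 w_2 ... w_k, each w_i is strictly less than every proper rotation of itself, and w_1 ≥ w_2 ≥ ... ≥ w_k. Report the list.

["c", "bdeec", "b", "aaceaeedae"]

emit factor 1: 'c' (i=0, period=1)
emit factor 2: 'bdeec' (i=1, period=5)
emit factor 3: 'b' (i=6, period=1)
emit factor 4: 'aaceaeedae' (i=7, period=10)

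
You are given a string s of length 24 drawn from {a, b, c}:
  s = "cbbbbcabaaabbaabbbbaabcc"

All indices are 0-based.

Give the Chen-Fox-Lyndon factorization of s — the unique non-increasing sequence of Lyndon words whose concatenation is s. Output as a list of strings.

["c", "bbbbc", "ab", "aaabbaabbbbaabcc"]

emit factor 1: 'c' (i=0, period=1)
emit factor 2: 'bbbbc' (i=1, period=5)
emit factor 3: 'ab' (i=6, period=2)
emit factor 4: 'aaabbaabbbbaabcc' (i=8, period=16)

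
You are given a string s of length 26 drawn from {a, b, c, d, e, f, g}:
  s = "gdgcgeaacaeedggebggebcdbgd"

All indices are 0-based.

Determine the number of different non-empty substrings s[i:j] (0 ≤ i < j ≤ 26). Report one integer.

321

sorted suffixes:
  #0 SA[0]=6  'aacaeedggebggebcdbgd'
  #1 SA[1]=7  'acaeedggebggebcdbgd'
  #2 SA[2]=9  'aeedggebggebcdbgd'
  #3 SA[3]=20  'bcdbgd'
  #4 SA[4]=23  'bgd'
  #5 SA[5]=16  'bggebcdbgd'
  #6 SA[6]=8  'caeedggebggebcdbgd'
  #7 SA[7]=21  'cdbgd'
  #8 SA[8]=3  'cgeaacaeedggebggebcdbgd'
  #9 SA[9]=25  'd'
  #10 SA[10]=22  'dbgd'
  #11 SA[11]=1  'dgcgeaacaeedggebggebcdbgd'
  #12 SA[12]=12  'dggebggebcdbgd'
  #13 SA[13]=5  'eaacaeedggebggebcdbgd'
  #14 SA[14]=19  'ebcdbgd'
  #15 SA[15]=15  'ebggebcdbgd'
  #16 SA[16]=11  'edggebggebcdbgd'
  #17 SA[17]=10  'eedggebggebcdbgd'
  #18 SA[18]=2  'gcgeaacaeedggebggebcdbgd'
  #19 SA[19]=24  'gd'
  #20 SA[20]=0  'gdgcgeaacaeedggebggebcdbgd'
  #21 SA[21]=4  'geaacaeedggebggebcdbgd'
  #22 SA[22]=18  'gebcdbgd'
  #23 SA[23]=14  'gebggebcdbgd'
  #24 SA[24]=17  'ggebcdbgd'
  #25 SA[25]=13  'ggebggebcdbgd'

SA = [6, 7, 9, 20, 23, 16, 8, 21, 3, 25, 22, 1, 12, 5, 19, 15, 11, 10, 2, 24, 0, 4, 18, 14, 17, 13]
rank  pair      lcp
   1  s[6:],s[7:]  1  'a'
   2  s[7:],s[9:]  1  'a'
   3  s[9:],s[20:]  0  ''
   4  s[20:],s[23:]  1  'b'
   5  s[23:],s[16:]  2  'bg'
   6  s[16:],s[8:]  0  ''
   7  s[8:],s[21:]  1  'c'
   8  s[21:],s[3:]  1  'c'
   9  s[3:],s[25:]  0  ''
  10  s[25:],s[22:]  1  'd'
  11  s[22:],s[1:]  1  'd'
  12  s[1:],s[12:]  2  'dg'
  13  s[12:],s[5:]  0  ''
  14  s[5:],s[19:]  1  'e'
  15  s[19:],s[15:]  2  'eb'
  16  s[15:],s[11:]  1  'e'
  17  s[11:],s[10:]  1  'e'
  18  s[10:],s[2:]  0  ''
  19  s[2:],s[24:]  1  'g'
  20  s[24:],s[0:]  2  'gd'
  21  s[0:],s[4:]  1  'g'
  22  s[4:],s[18:]  2  'ge'
  23  s[18:],s[14:]  3  'geb'
  24  s[14:],s[17:]  1  'g'
  25  s[17:],s[13:]  4  'ggeb'

n(n+1)/2 = 26·27/2 = 351
Σ LCP = 0 + 1 + 1 + 0 + 1 + 2 + 0 + 1 + 1 + 0 + 1 + 1 + 2 + 0 + 1 + 2 + 1 + 1 + 0 + 1 + 2 + 1 + 2 + 3 + 1 + 4 = 30
distinct = 351 − 30 = 321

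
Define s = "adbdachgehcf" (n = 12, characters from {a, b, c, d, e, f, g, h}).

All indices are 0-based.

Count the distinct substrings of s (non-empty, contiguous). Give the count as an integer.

74

sorted suffixes:
  #0 SA[0]=4  'achgehcf'
  #1 SA[1]=0  'adbdachgehcf'
  #2 SA[2]=2  'bdachgehcf'
  #3 SA[3]=10  'cf'
  #4 SA[4]=5  'chgehcf'
  #5 SA[5]=3  'dachgehcf'
  #6 SA[6]=1  'dbdachgehcf'
  #7 SA[7]=8  'ehcf'
  #8 SA[8]=11  'f'
  #9 SA[9]=7  'gehcf'
  #10 SA[10]=9  'hcf'
  #11 SA[11]=6  'hgehcf'

SA = [4, 0, 2, 10, 5, 3, 1, 8, 11, 7, 9, 6]
[i] adj suffixes → lcp
  [1] 4/0 → 1 ('a')
  [2] 0/2 → 0 ('')
  [3] 2/10 → 0 ('')
  [4] 10/5 → 1 ('c')
  [5] 5/3 → 0 ('')
  [6] 3/1 → 1 ('d')
  [7] 1/8 → 0 ('')
  [8] 8/11 → 0 ('')
  [9] 11/7 → 0 ('')
  [10] 7/9 → 0 ('')
  [11] 9/6 → 1 ('h')

n(n+1)/2 = 12·13/2 = 78
Σ LCP = 0 + 1 + 0 + 0 + 1 + 0 + 1 + 0 + 0 + 0 + 0 + 1 = 4
distinct = 78 − 4 = 74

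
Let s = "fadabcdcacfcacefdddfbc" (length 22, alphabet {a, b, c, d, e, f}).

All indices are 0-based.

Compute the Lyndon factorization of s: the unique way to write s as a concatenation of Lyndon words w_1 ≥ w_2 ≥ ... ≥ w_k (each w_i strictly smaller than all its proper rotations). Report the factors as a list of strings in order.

emit factor 1: 'f' (i=0, period=1)
emit factor 2: 'ad' (i=1, period=2)
emit factor 3: 'abcdcacfcacefdddfbc' (i=3, period=19)

["f", "ad", "abcdcacfcacefdddfbc"]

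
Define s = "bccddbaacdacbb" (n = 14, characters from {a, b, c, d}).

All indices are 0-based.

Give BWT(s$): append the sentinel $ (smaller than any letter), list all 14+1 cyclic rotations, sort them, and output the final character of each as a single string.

rank  rotation         last
    0  $bccddbaacdacbb  b
    1  aacdacbb$bccddb  b
    2  acbb$bccddbaacd  d
    3  acdacbb$bccddba  a
    4  b$bccddbaacdacb  b
    5  baacdacbb$bccdd  d
    6  bb$bccddbaacdac  c
    7  bccddbaacdacbb$  $
    8  cbb$bccddbaacda  a
    9  ccddbaacdacbb$b  b
   10  cdacbb$bccddbaa  a
   11  cddbaacdacbb$bc  c
   12  dacbb$bccddbaac  c
   13  dbaacdacbb$bccd  d
   14  ddbaacdacbb$bcc  c

bbdabdc$abaccdc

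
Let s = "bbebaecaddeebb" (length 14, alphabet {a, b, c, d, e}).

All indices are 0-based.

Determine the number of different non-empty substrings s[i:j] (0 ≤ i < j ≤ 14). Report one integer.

rank | idx | suffix
   0 |   7 | addeebb
   1 |   4 | aecaddeebb
   2 |  13 | b
   3 |   3 | baecaddeebb
   4 |  12 | bb
   5 |   0 | bbebaecaddeebb
   6 |   1 | bebaecaddeebb
   7 |   6 | caddeebb
   8 |   8 | ddeebb
   9 |   9 | deebb
  10 |   2 | ebaecaddeebb
  11 |  11 | ebb
  12 |   5 | ecaddeebb
  13 |  10 | eebb

SA = [7, 4, 13, 3, 12, 0, 1, 6, 8, 9, 2, 11, 5, 10]
[i] adj suffixes → lcp
  [1] 7/4 → 1 ('a')
  [2] 4/13 → 0 ('')
  [3] 13/3 → 1 ('b')
  [4] 3/12 → 1 ('b')
  [5] 12/0 → 2 ('bb')
  [6] 0/1 → 1 ('b')
  [7] 1/6 → 0 ('')
  [8] 6/8 → 0 ('')
  [9] 8/9 → 1 ('d')
  [10] 9/2 → 0 ('')
  [11] 2/11 → 2 ('eb')
  [12] 11/5 → 1 ('e')
  [13] 5/10 → 1 ('e')

n(n+1)/2 = 14·15/2 = 105
Σ LCP = 0 + 1 + 0 + 1 + 1 + 2 + 1 + 0 + 0 + 1 + 0 + 2 + 1 + 1 = 11
distinct = 105 − 11 = 94

94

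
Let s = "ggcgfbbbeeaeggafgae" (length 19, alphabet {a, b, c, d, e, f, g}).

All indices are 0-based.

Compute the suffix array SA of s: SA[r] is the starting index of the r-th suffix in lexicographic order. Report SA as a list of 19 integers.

rank→(start, suffix):
  0 → (17, 'ae')
  1 → (10, 'aeggafgae')
  2 → (14, 'afgae')
  3 → (5, 'bbbeeaeggafgae')
  4 → (6, 'bbeeaeggafgae')
  5 → (7, 'beeaeggafgae')
  6 → (2, 'cgfbbbeeaeggafgae')
  7 → (18, 'e')
  8 → (9, 'eaeggafgae')
  9 → (8, 'eeaeggafgae')
  10 → (11, 'eggafgae')
  11 → (4, 'fbbbeeaeggafgae')
  12 → (15, 'fgae')
  13 → (16, 'gae')
  14 → (13, 'gafgae')
  15 → (1, 'gcgfbbbeeaeggafgae')
  16 → (3, 'gfbbbeeaeggafgae')
  17 → (12, 'ggafgae')
  18 → (0, 'ggcgfbbbeeaeggafgae')

[17, 10, 14, 5, 6, 7, 2, 18, 9, 8, 11, 4, 15, 16, 13, 1, 3, 12, 0]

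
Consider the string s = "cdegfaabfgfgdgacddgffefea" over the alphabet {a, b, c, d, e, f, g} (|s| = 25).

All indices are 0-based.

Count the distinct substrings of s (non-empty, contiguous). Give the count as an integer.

rank→(start, suffix):
  0 → (24, 'a')
  1 → (5, 'aabfgfgdgacddgffefea')
  2 → (6, 'abfgfgdgacddgffefea')
  3 → (14, 'acddgffefea')
  4 → (7, 'bfgfgdgacddgffefea')
  5 → (15, 'cddgffefea')
  6 → (0, 'cdegfaabfgfgdgacddgffefea')
  7 → (16, 'ddgffefea')
  8 → (1, 'degfaabfgfgdgacddgffefea')
  9 → (12, 'dgacddgffefea')
  10 → (17, 'dgffefea')
  11 → (23, 'ea')
  12 → (21, 'efea')
  13 → (2, 'egfaabfgfgdgacddgffefea')
  14 → (4, 'faabfgfgdgacddgffefea')
  15 → (22, 'fea')
  16 → (20, 'fefea')
  17 → (19, 'ffefea')
  18 → (10, 'fgdgacddgffefea')
  19 → (8, 'fgfgdgacddgffefea')
  20 → (13, 'gacddgffefea')
  21 → (11, 'gdgacddgffefea')
  22 → (3, 'gfaabfgfgdgacddgffefea')
  23 → (18, 'gffefea')
  24 → (9, 'gfgdgacddgffefea')

SA = [24, 5, 6, 14, 7, 15, 0, 16, 1, 12, 17, 23, 21, 2, 4, 22, 20, 19, 10, 8, 13, 11, 3, 18, 9]
[i] adj suffixes → lcp
  [1] 24/5 → 1 ('a')
  [2] 5/6 → 1 ('a')
  [3] 6/14 → 1 ('a')
  [4] 14/7 → 0 ('')
  [5] 7/15 → 0 ('')
  [6] 15/0 → 2 ('cd')
  [7] 0/16 → 0 ('')
  [8] 16/1 → 1 ('d')
  [9] 1/12 → 1 ('d')
  [10] 12/17 → 2 ('dg')
  [11] 17/23 → 0 ('')
  [12] 23/21 → 1 ('e')
  [13] 21/2 → 1 ('e')
  [14] 2/4 → 0 ('')
  [15] 4/22 → 1 ('f')
  [16] 22/20 → 2 ('fe')
  [17] 20/19 → 1 ('f')
  [18] 19/10 → 1 ('f')
  [19] 10/8 → 2 ('fg')
  [20] 8/13 → 0 ('')
  [21] 13/11 → 1 ('g')
  [22] 11/3 → 1 ('g')
  [23] 3/18 → 2 ('gf')
  [24] 18/9 → 2 ('gf')

n(n+1)/2 = 25·26/2 = 325
Σ LCP = 0 + 1 + 1 + 1 + 0 + 0 + 2 + 0 + 1 + 1 + 2 + 0 + 1 + 1 + 0 + 1 + 2 + 1 + 1 + 2 + 0 + 1 + 1 + 2 + 2 = 24
distinct = 325 − 24 = 301

301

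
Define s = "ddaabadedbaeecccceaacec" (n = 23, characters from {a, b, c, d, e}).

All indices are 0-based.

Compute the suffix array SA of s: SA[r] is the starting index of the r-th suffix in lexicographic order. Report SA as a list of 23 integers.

[2, 18, 3, 19, 5, 10, 4, 9, 22, 13, 14, 15, 16, 20, 1, 8, 0, 6, 17, 21, 12, 7, 11]

sorted suffixes:
  #0 SA[0]=2  'aabadedbaeecccceaacec'
  #1 SA[1]=18  'aacec'
  #2 SA[2]=3  'abadedbaeecccceaacec'
  #3 SA[3]=19  'acec'
  #4 SA[4]=5  'adedbaeecccceaacec'
  #5 SA[5]=10  'aeecccceaacec'
  #6 SA[6]=4  'badedbaeecccceaacec'
  #7 SA[7]=9  'baeecccceaacec'
  #8 SA[8]=22  'c'
  #9 SA[9]=13  'cccceaacec'
  #10 SA[10]=14  'ccceaacec'
  #11 SA[11]=15  'cceaacec'
  #12 SA[12]=16  'ceaacec'
  #13 SA[13]=20  'cec'
  #14 SA[14]=1  'daabadedbaeecccceaacec'
  #15 SA[15]=8  'dbaeecccceaacec'
  #16 SA[16]=0  'ddaabadedbaeecccceaacec'
  #17 SA[17]=6  'dedbaeecccceaacec'
  #18 SA[18]=17  'eaacec'
  #19 SA[19]=21  'ec'
  #20 SA[20]=12  'ecccceaacec'
  #21 SA[21]=7  'edbaeecccceaacec'
  #22 SA[22]=11  'eecccceaacec'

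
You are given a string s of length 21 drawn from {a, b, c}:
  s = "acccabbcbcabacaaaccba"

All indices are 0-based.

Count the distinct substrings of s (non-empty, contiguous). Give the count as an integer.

sorted suffixes:
  #0 SA[0]=20  'a'
  #1 SA[1]=14  'aaaccba'
  #2 SA[2]=15  'aaccba'
  #3 SA[3]=10  'abacaaaccba'
  #4 SA[4]=4  'abbcbcabacaaaccba'
  #5 SA[5]=12  'acaaaccba'
  #6 SA[6]=16  'accba'
  #7 SA[7]=0  'acccabbcbcabacaaaccba'
  #8 SA[8]=19  'ba'
  #9 SA[9]=11  'bacaaaccba'
  #10 SA[10]=5  'bbcbcabacaaaccba'
  #11 SA[11]=8  'bcabacaaaccba'
  #12 SA[12]=6  'bcbcabacaaaccba'
  #13 SA[13]=13  'caaaccba'
  #14 SA[14]=9  'cabacaaaccba'
  #15 SA[15]=3  'cabbcbcabacaaaccba'
  #16 SA[16]=18  'cba'
  #17 SA[17]=7  'cbcabacaaaccba'
  #18 SA[18]=2  'ccabbcbcabacaaaccba'
  #19 SA[19]=17  'ccba'
  #20 SA[20]=1  'cccabbcbcabacaaaccba'

SA = [20, 14, 15, 10, 4, 12, 16, 0, 19, 11, 5, 8, 6, 13, 9, 3, 18, 7, 2, 17, 1]
rank  pair      lcp
   1  s[20:],s[14:]  1  'a'
   2  s[14:],s[15:]  2  'aa'
   3  s[15:],s[10:]  1  'a'
   4  s[10:],s[4:]  2  'ab'
   5  s[4:],s[12:]  1  'a'
   6  s[12:],s[16:]  2  'ac'
   7  s[16:],s[0:]  3  'acc'
   8  s[0:],s[19:]  0  ''
   9  s[19:],s[11:]  2  'ba'
  10  s[11:],s[5:]  1  'b'
  11  s[5:],s[8:]  1  'b'
  12  s[8:],s[6:]  2  'bc'
  13  s[6:],s[13:]  0  ''
  14  s[13:],s[9:]  2  'ca'
  15  s[9:],s[3:]  3  'cab'
  16  s[3:],s[18:]  1  'c'
  17  s[18:],s[7:]  2  'cb'
  18  s[7:],s[2:]  1  'c'
  19  s[2:],s[17:]  2  'cc'
  20  s[17:],s[1:]  2  'cc'

n(n+1)/2 = 21·22/2 = 231
Σ LCP = 0 + 1 + 2 + 1 + 2 + 1 + 2 + 3 + 0 + 2 + 1 + 1 + 2 + 0 + 2 + 3 + 1 + 2 + 1 + 2 + 2 = 31
distinct = 231 − 31 = 200

200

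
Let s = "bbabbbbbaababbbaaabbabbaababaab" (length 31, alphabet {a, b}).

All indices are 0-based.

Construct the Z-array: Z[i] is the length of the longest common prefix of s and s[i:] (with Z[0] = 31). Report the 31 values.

Z[0]=31
i=1: outside box; Z[1]=1 grow→box=[1,2)
i=2: outside box; Z[2]=0
i=3: outside box; Z[3]=2 grow→box=[3,5)
i=4: min(r-i=1, Z[1]=1)=1; Z[4]=2 grow→box=[4,6)
i=5: min(r-i=1, Z[1]=1)=1; Z[5]=2 grow→box=[5,7)
i=6: min(r-i=1, Z[1]=1)=1; Z[6]=3 grow→box=[6,9)
i=7: min(r-i=2, Z[1]=1)=1; Z[7]=1
i=8: min(r-i=1, Z[2]=0)=0; Z[8]=0
i=9: outside box; Z[9]=0
i=10: outside box; Z[10]=1 grow→box=[10,11)
i=11: outside box; Z[11]=0
i=12: outside box; Z[12]=2 grow→box=[12,14)
i=13: min(r-i=1, Z[1]=1)=1; Z[13]=3 grow→box=[13,16)
i=14: min(r-i=2, Z[1]=1)=1; Z[14]=1
i=15: min(r-i=1, Z[2]=0)=0; Z[15]=0
i=16: outside box; Z[16]=0
i=17: outside box; Z[17]=0
i=18: outside box; Z[18]=5 grow→box=[18,23)
i=19: min(r-i=4, Z[1]=1)=1; Z[19]=1
i=20: min(r-i=3, Z[2]=0)=0; Z[20]=0
i=21: min(r-i=2, Z[3]=2)=2; Z[21]=3 grow→box=[21,24)
i=22: min(r-i=2, Z[1]=1)=1; Z[22]=1
i=23: min(r-i=1, Z[2]=0)=0; Z[23]=0
i=24: outside box; Z[24]=0
i=25: outside box; Z[25]=1 grow→box=[25,26)
i=26: outside box; Z[26]=0
i=27: outside box; Z[27]=1 grow→box=[27,28)
i=28: outside box; Z[28]=0
i=29: outside box; Z[29]=0
i=30: outside box; Z[30]=1 grow→box=[30,31)

[31, 1, 0, 2, 2, 2, 3, 1, 0, 0, 1, 0, 2, 3, 1, 0, 0, 0, 5, 1, 0, 3, 1, 0, 0, 1, 0, 1, 0, 0, 1]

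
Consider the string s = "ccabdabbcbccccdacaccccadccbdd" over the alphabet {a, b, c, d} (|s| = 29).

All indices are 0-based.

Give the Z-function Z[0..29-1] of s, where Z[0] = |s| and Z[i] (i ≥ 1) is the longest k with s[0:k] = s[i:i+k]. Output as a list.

Z[0]=29
i=1: fresh scan; Z[1]=1 grow→box=[1,2)
i=2: fresh scan; Z[2]=0
i=3: fresh scan; Z[3]=0
i=4: fresh scan; Z[4]=0
i=5: fresh scan; Z[5]=0
i=6: fresh scan; Z[6]=0
i=7: fresh scan; Z[7]=0
i=8: fresh scan; Z[8]=1 grow→box=[8,9)
i=9: fresh scan; Z[9]=0
i=10: fresh scan; Z[10]=2 grow→box=[10,12)
i=11: min(r-i=1, Z[1]=1)=1; Z[11]=2 grow→box=[11,13)
i=12: min(r-i=1, Z[1]=1)=1; Z[12]=2 grow→box=[12,14)
i=13: min(r-i=1, Z[1]=1)=1; Z[13]=1
i=14: fresh scan; Z[14]=0
i=15: fresh scan; Z[15]=0
i=16: fresh scan; Z[16]=1 grow→box=[16,17)
i=17: fresh scan; Z[17]=0
i=18: fresh scan; Z[18]=2 grow→box=[18,20)
i=19: min(r-i=1, Z[1]=1)=1; Z[19]=2 grow→box=[19,21)
i=20: min(r-i=1, Z[1]=1)=1; Z[20]=3 grow→box=[20,23)
i=21: min(r-i=2, Z[1]=1)=1; Z[21]=1
i=22: min(r-i=1, Z[2]=0)=0; Z[22]=0
i=23: fresh scan; Z[23]=0
i=24: fresh scan; Z[24]=2 grow→box=[24,26)
i=25: min(r-i=1, Z[1]=1)=1; Z[25]=1
i=26: fresh scan; Z[26]=0
i=27: fresh scan; Z[27]=0
i=28: fresh scan; Z[28]=0

[29, 1, 0, 0, 0, 0, 0, 0, 1, 0, 2, 2, 2, 1, 0, 0, 1, 0, 2, 2, 3, 1, 0, 0, 2, 1, 0, 0, 0]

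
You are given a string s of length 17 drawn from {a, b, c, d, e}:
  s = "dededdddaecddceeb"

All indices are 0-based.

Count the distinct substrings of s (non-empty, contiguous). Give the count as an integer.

rank→(start, suffix):
  0 → (8, 'aecddceeb')
  1 → (16, 'b')
  2 → (10, 'cddceeb')
  3 → (13, 'ceeb')
  4 → (7, 'daecddceeb')
  5 → (12, 'dceeb')
  6 → (6, 'ddaecddceeb')
  7 → (11, 'ddceeb')
  8 → (5, 'dddaecddceeb')
  9 → (4, 'ddddaecddceeb')
  10 → (2, 'deddddaecddceeb')
  11 → (0, 'dededdddaecddceeb')
  12 → (15, 'eb')
  13 → (9, 'ecddceeb')
  14 → (3, 'eddddaecddceeb')
  15 → (1, 'ededdddaecddceeb')
  16 → (14, 'eeb')

SA = [8, 16, 10, 13, 7, 12, 6, 11, 5, 4, 2, 0, 15, 9, 3, 1, 14]
[i] adj suffixes → lcp
  [1] 8/16 → 0 ('')
  [2] 16/10 → 0 ('')
  [3] 10/13 → 1 ('c')
  [4] 13/7 → 0 ('')
  [5] 7/12 → 1 ('d')
  [6] 12/6 → 1 ('d')
  [7] 6/11 → 2 ('dd')
  [8] 11/5 → 2 ('dd')
  [9] 5/4 → 3 ('ddd')
  [10] 4/2 → 1 ('d')
  [11] 2/0 → 3 ('ded')
  [12] 0/15 → 0 ('')
  [13] 15/9 → 1 ('e')
  [14] 9/3 → 1 ('e')
  [15] 3/1 → 2 ('ed')
  [16] 1/14 → 1 ('e')

n(n+1)/2 = 17·18/2 = 153
Σ LCP = 0 + 0 + 0 + 1 + 0 + 1 + 1 + 2 + 2 + 3 + 1 + 3 + 0 + 1 + 1 + 2 + 1 = 19
distinct = 153 − 19 = 134

134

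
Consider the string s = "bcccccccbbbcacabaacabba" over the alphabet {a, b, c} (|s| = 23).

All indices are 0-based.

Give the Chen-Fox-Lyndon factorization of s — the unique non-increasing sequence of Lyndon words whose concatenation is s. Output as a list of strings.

["bccccccc", "bbbc", "ac", "ab", "aacabb", "a"]

emit factor 1: 'bccccccc' (i=0, period=8)
emit factor 2: 'bbbc' (i=8, period=4)
emit factor 3: 'ac' (i=12, period=2)
emit factor 4: 'ab' (i=14, period=2)
emit factor 5: 'aacabb' (i=16, period=6)
emit factor 6: 'a' (i=22, period=1)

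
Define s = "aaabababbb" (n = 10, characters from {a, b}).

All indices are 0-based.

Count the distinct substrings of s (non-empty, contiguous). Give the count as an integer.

sorted suffixes:
  #0 SA[0]=0  'aaabababbb'
  #1 SA[1]=1  'aabababbb'
  #2 SA[2]=2  'abababbb'
  #3 SA[3]=4  'ababbb'
  #4 SA[4]=6  'abbb'
  #5 SA[5]=9  'b'
  #6 SA[6]=3  'bababbb'
  #7 SA[7]=5  'babbb'
  #8 SA[8]=8  'bb'
  #9 SA[9]=7  'bbb'

SA = [0, 1, 2, 4, 6, 9, 3, 5, 8, 7]
[i] adj suffixes → lcp
  [1] 0/1 → 2 ('aa')
  [2] 1/2 → 1 ('a')
  [3] 2/4 → 4 ('abab')
  [4] 4/6 → 2 ('ab')
  [5] 6/9 → 0 ('')
  [6] 9/3 → 1 ('b')
  [7] 3/5 → 3 ('bab')
  [8] 5/8 → 1 ('b')
  [9] 8/7 → 2 ('bb')

n(n+1)/2 = 10·11/2 = 55
Σ LCP = 0 + 2 + 1 + 4 + 2 + 0 + 1 + 3 + 1 + 2 = 16
distinct = 55 − 16 = 39

39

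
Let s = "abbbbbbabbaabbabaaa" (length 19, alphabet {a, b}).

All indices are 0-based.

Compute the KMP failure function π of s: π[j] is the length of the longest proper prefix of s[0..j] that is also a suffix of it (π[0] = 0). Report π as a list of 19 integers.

[0, 0, 0, 0, 0, 0, 0, 1, 2, 3, 1, 1, 2, 3, 1, 2, 1, 1, 1]

π[0] = 0
j=1 s[j]='b': π[1]=0 (border '')
j=2 s[j]='b': π[2]=0 (border '')
j=3 s[j]='b': π[3]=0 (border '')
j=4 s[j]='b': π[4]=0 (border '')
j=5 s[j]='b': π[5]=0 (border '')
j=6 s[j]='b': π[6]=0 (border '')
j=7 s[j]='a': π[7]=1 (border 'a')
j=8 s[j]='b': π[8]=2 (border 'ab')
j=9 s[j]='b': π[9]=3 (border 'abb')
j=10 s[j]='a': k: 3→0; π[10]=1 (border 'a')
j=11 s[j]='a': k: 1→0; π[11]=1 (border 'a')
j=12 s[j]='b': π[12]=2 (border 'ab')
j=13 s[j]='b': π[13]=3 (border 'abb')
j=14 s[j]='a': k: 3→0; π[14]=1 (border 'a')
j=15 s[j]='b': π[15]=2 (border 'ab')
j=16 s[j]='a': k: 2→0; π[16]=1 (border 'a')
j=17 s[j]='a': k: 1→0; π[17]=1 (border 'a')
j=18 s[j]='a': k: 1→0; π[18]=1 (border 'a')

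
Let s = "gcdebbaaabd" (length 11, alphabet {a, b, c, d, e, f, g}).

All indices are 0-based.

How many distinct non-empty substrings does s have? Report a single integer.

sorted suffixes:
  #0 SA[0]=6  'aaabd'
  #1 SA[1]=7  'aabd'
  #2 SA[2]=8  'abd'
  #3 SA[3]=5  'baaabd'
  #4 SA[4]=4  'bbaaabd'
  #5 SA[5]=9  'bd'
  #6 SA[6]=1  'cdebbaaabd'
  #7 SA[7]=10  'd'
  #8 SA[8]=2  'debbaaabd'
  #9 SA[9]=3  'ebbaaabd'
  #10 SA[10]=0  'gcdebbaaabd'

SA = [6, 7, 8, 5, 4, 9, 1, 10, 2, 3, 0]
i: (SA[i-1],SA[i]) lcp shared
  1: (6,7) 2 'aa'
  2: (7,8) 1 'a'
  3: (8,5) 0 ''
  4: (5,4) 1 'b'
  5: (4,9) 1 'b'
  6: (9,1) 0 ''
  7: (1,10) 0 ''
  8: (10,2) 1 'd'
  9: (2,3) 0 ''
  10: (3,0) 0 ''

n(n+1)/2 = 11·12/2 = 66
Σ LCP = 0 + 2 + 1 + 0 + 1 + 1 + 0 + 0 + 1 + 0 + 0 = 6
distinct = 66 − 6 = 60

60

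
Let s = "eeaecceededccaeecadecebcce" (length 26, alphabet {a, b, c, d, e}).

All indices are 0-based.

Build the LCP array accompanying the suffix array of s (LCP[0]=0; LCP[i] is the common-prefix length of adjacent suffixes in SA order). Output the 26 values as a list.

rank→(start, suffix):
  0 → (17, 'adecebcce')
  1 → (2, 'aecceededccaeecadecebcce')
  2 → (13, 'aeecadecebcce')
  3 → (22, 'bcce')
  4 → (16, 'cadecebcce')
  5 → (12, 'caeecadecebcce')
  6 → (11, 'ccaeecadecebcce')
  7 → (23, 'cce')
  8 → (4, 'cceededccaeecadecebcce')
  9 → (24, 'ce')
  10 → (20, 'cebcce')
  11 → (5, 'ceededccaeecadecebcce')
  12 → (10, 'dccaeecadecebcce')
  13 → (18, 'decebcce')
  14 → (8, 'dedccaeecadecebcce')
  15 → (25, 'e')
  16 → (1, 'eaecceededccaeecadecebcce')
  17 → (21, 'ebcce')
  18 → (15, 'ecadecebcce')
  19 → (3, 'ecceededccaeecadecebcce')
  20 → (19, 'ecebcce')
  21 → (9, 'edccaeecadecebcce')
  22 → (7, 'ededccaeecadecebcce')
  23 → (0, 'eeaecceededccaeecadecebcce')
  24 → (14, 'eecadecebcce')
  25 → (6, 'eededccaeecadecebcce')

SA = [17, 2, 13, 22, 16, 12, 11, 23, 4, 24, 20, 5, 10, 18, 8, 25, 1, 21, 15, 3, 19, 9, 7, 0, 14, 6]
[i] adj suffixes → lcp
  [1] 17/2 → 1 ('a')
  [2] 2/13 → 2 ('ae')
  [3] 13/22 → 0 ('')
  [4] 22/16 → 0 ('')
  [5] 16/12 → 2 ('ca')
  [6] 12/11 → 1 ('c')
  [7] 11/23 → 2 ('cc')
  [8] 23/4 → 3 ('cce')
  [9] 4/24 → 1 ('c')
  [10] 24/20 → 2 ('ce')
  [11] 20/5 → 2 ('ce')
  [12] 5/10 → 0 ('')
  [13] 10/18 → 1 ('d')
  [14] 18/8 → 2 ('de')
  [15] 8/25 → 0 ('')
  [16] 25/1 → 1 ('e')
  [17] 1/21 → 1 ('e')
  [18] 21/15 → 1 ('e')
  [19] 15/3 → 2 ('ec')
  [20] 3/19 → 2 ('ec')
  [21] 19/9 → 1 ('e')
  [22] 9/7 → 2 ('ed')
  [23] 7/0 → 1 ('e')
  [24] 0/14 → 2 ('ee')
  [25] 14/6 → 2 ('ee')

[0, 1, 2, 0, 0, 2, 1, 2, 3, 1, 2, 2, 0, 1, 2, 0, 1, 1, 1, 2, 2, 1, 2, 1, 2, 2]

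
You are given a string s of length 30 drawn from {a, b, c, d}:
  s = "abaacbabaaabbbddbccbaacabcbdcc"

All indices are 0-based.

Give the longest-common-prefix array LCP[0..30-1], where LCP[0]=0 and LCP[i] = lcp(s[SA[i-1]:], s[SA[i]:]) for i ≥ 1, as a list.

[0, 2, 2, 3, 1, 4, 2, 2, 1, 2, 0, 3, 4, 2, 1, 2, 1, 2, 1, 2, 0, 1, 1, 3, 2, 1, 2, 0, 1, 1]

rank | idx | suffix
   0 |   8 | aaabbbddbccbaacabcbdcc
   1 |   9 | aabbbddbccbaacabcbdcc
   2 |  20 | aacabcbdcc
   3 |   2 | aacbabaaabbbddbccbaacabcbdcc
   4 |   6 | abaaabbbddbccbaacabcbdcc
   5 |   0 | abaacbabaaabbbddbccbaacabcbdcc
   6 |  10 | abbbddbccbaacabcbdcc
   7 |  23 | abcbdcc
   8 |  21 | acabcbdcc
   9 |   3 | acbabaaabbbddbccbaacabcbdcc
  10 |   7 | baaabbbddbccbaacabcbdcc
  11 |  19 | baacabcbdcc
  12 |   1 | baacbabaaabbbddbccbaacabcbdcc
  13 |   5 | babaaabbbddbccbaacabcbdcc
  14 |  11 | bbbddbccbaacabcbdcc
  15 |  12 | bbddbccbaacabcbdcc
  16 |  24 | bcbdcc
  17 |  16 | bccbaacabcbdcc
  18 |  26 | bdcc
  19 |  13 | bddbccbaacabcbdcc
  20 |  29 | c
  21 |  22 | cabcbdcc
  22 |  18 | cbaacabcbdcc
  23 |   4 | cbabaaabbbddbccbaacabcbdcc
  24 |  25 | cbdcc
  25 |  28 | cc
  26 |  17 | ccbaacabcbdcc
  27 |  15 | dbccbaacabcbdcc
  28 |  27 | dcc
  29 |  14 | ddbccbaacabcbdcc

SA = [8, 9, 20, 2, 6, 0, 10, 23, 21, 3, 7, 19, 1, 5, 11, 12, 24, 16, 26, 13, 29, 22, 18, 4, 25, 28, 17, 15, 27, 14]
[i] adj suffixes → lcp
  [1] 8/9 → 2 ('aa')
  [2] 9/20 → 2 ('aa')
  [3] 20/2 → 3 ('aac')
  [4] 2/6 → 1 ('a')
  [5] 6/0 → 4 ('abaa')
  [6] 0/10 → 2 ('ab')
  [7] 10/23 → 2 ('ab')
  [8] 23/21 → 1 ('a')
  [9] 21/3 → 2 ('ac')
  [10] 3/7 → 0 ('')
  [11] 7/19 → 3 ('baa')
  [12] 19/1 → 4 ('baac')
  [13] 1/5 → 2 ('ba')
  [14] 5/11 → 1 ('b')
  [15] 11/12 → 2 ('bb')
  [16] 12/24 → 1 ('b')
  [17] 24/16 → 2 ('bc')
  [18] 16/26 → 1 ('b')
  [19] 26/13 → 2 ('bd')
  [20] 13/29 → 0 ('')
  [21] 29/22 → 1 ('c')
  [22] 22/18 → 1 ('c')
  [23] 18/4 → 3 ('cba')
  [24] 4/25 → 2 ('cb')
  [25] 25/28 → 1 ('c')
  [26] 28/17 → 2 ('cc')
  [27] 17/15 → 0 ('')
  [28] 15/27 → 1 ('d')
  [29] 27/14 → 1 ('d')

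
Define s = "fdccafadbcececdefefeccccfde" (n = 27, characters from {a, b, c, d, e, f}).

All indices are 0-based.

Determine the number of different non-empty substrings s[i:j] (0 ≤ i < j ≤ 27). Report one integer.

344

rank | idx | suffix
   0 |   6 | adbcececdefefeccccfde
   1 |   4 | afadbcececdefefeccccfde
   2 |   8 | bcececdefefeccccfde
   3 |   3 | cafadbcececdefefeccccfde
   4 |   2 | ccafadbcececdefefeccccfde
   5 |  20 | ccccfde
   6 |  21 | cccfde
   7 |  22 | ccfde
   8 |  13 | cdefefeccccfde
   9 |  11 | cecdefefeccccfde
  10 |   9 | cececdefefeccccfde
  11 |  23 | cfde
  12 |   7 | dbcececdefefeccccfde
  13 |   1 | dccafadbcececdefefeccccfde
  14 |  25 | de
  15 |  14 | defefeccccfde
  16 |  26 | e
  17 |  19 | eccccfde
  18 |  12 | ecdefefeccccfde
  19 |  10 | ececdefefeccccfde
  20 |  17 | efeccccfde
  21 |  15 | efefeccccfde
  22 |   5 | fadbcececdefefeccccfde
  23 |   0 | fdccafadbcececdefefeccccfde
  24 |  24 | fde
  25 |  18 | feccccfde
  26 |  16 | fefeccccfde

SA = [6, 4, 8, 3, 2, 20, 21, 22, 13, 11, 9, 23, 7, 1, 25, 14, 26, 19, 12, 10, 17, 15, 5, 0, 24, 18, 16]
rank  pair      lcp
   1  s[6:],s[4:]  1  'a'
   2  s[4:],s[8:]  0  ''
   3  s[8:],s[3:]  0  ''
   4  s[3:],s[2:]  1  'c'
   5  s[2:],s[20:]  2  'cc'
   6  s[20:],s[21:]  3  'ccc'
   7  s[21:],s[22:]  2  'cc'
   8  s[22:],s[13:]  1  'c'
   9  s[13:],s[11:]  1  'c'
  10  s[11:],s[9:]  3  'cec'
  11  s[9:],s[23:]  1  'c'
  12  s[23:],s[7:]  0  ''
  13  s[7:],s[1:]  1  'd'
  14  s[1:],s[25:]  1  'd'
  15  s[25:],s[14:]  2  'de'
  16  s[14:],s[26:]  0  ''
  17  s[26:],s[19:]  1  'e'
  18  s[19:],s[12:]  2  'ec'
  19  s[12:],s[10:]  2  'ec'
  20  s[10:],s[17:]  1  'e'
  21  s[17:],s[15:]  3  'efe'
  22  s[15:],s[5:]  0  ''
  23  s[5:],s[0:]  1  'f'
  24  s[0:],s[24:]  2  'fd'
  25  s[24:],s[18:]  1  'f'
  26  s[18:],s[16:]  2  'fe'

n(n+1)/2 = 27·28/2 = 378
Σ LCP = 0 + 1 + 0 + 0 + 1 + 2 + 3 + 2 + 1 + 1 + 3 + 1 + 0 + 1 + 1 + 2 + 0 + 1 + 2 + 2 + 1 + 3 + 0 + 1 + 2 + 1 + 2 = 34
distinct = 378 − 34 = 344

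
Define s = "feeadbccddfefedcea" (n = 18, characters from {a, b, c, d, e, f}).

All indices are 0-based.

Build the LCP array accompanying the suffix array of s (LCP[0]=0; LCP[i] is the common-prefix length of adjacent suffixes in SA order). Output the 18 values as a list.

[0, 1, 0, 0, 1, 1, 0, 1, 1, 1, 0, 2, 1, 1, 1, 0, 2, 2]

rank | idx | suffix
   0 |  17 | a
   1 |   3 | adbccddfefedcea
   2 |   5 | bccddfefedcea
   3 |   6 | ccddfefedcea
   4 |   7 | cddfefedcea
   5 |  15 | cea
   6 |   4 | dbccddfefedcea
   7 |  14 | dcea
   8 |   8 | ddfefedcea
   9 |   9 | dfefedcea
  10 |  16 | ea
  11 |   2 | eadbccddfefedcea
  12 |  13 | edcea
  13 |   1 | eeadbccddfefedcea
  14 |  11 | efedcea
  15 |  12 | fedcea
  16 |   0 | feeadbccddfefedcea
  17 |  10 | fefedcea

SA = [17, 3, 5, 6, 7, 15, 4, 14, 8, 9, 16, 2, 13, 1, 11, 12, 0, 10]
rank  pair      lcp
   1  s[17:],s[3:]  1  'a'
   2  s[3:],s[5:]  0  ''
   3  s[5:],s[6:]  0  ''
   4  s[6:],s[7:]  1  'c'
   5  s[7:],s[15:]  1  'c'
   6  s[15:],s[4:]  0  ''
   7  s[4:],s[14:]  1  'd'
   8  s[14:],s[8:]  1  'd'
   9  s[8:],s[9:]  1  'd'
  10  s[9:],s[16:]  0  ''
  11  s[16:],s[2:]  2  'ea'
  12  s[2:],s[13:]  1  'e'
  13  s[13:],s[1:]  1  'e'
  14  s[1:],s[11:]  1  'e'
  15  s[11:],s[12:]  0  ''
  16  s[12:],s[0:]  2  'fe'
  17  s[0:],s[10:]  2  'fe'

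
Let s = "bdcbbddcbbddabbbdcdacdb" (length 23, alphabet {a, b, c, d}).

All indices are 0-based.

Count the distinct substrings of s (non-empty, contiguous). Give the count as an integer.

233

rank→(start, suffix):
  0 → (12, 'abbbdcdacdb')
  1 → (19, 'acdb')
  2 → (22, 'b')
  3 → (13, 'bbbdcdacdb')
  4 → (14, 'bbdcdacdb')
  5 → (8, 'bbddabbbdcdacdb')
  6 → (3, 'bbddcbbddabbbdcdacdb')
  7 → (0, 'bdcbbddcbbddabbbdcdacdb')
  8 → (15, 'bdcdacdb')
  9 → (9, 'bddabbbdcdacdb')
  10 → (4, 'bddcbbddabbbdcdacdb')
  11 → (7, 'cbbddabbbdcdacdb')
  12 → (2, 'cbbddcbbddabbbdcdacdb')
  13 → (17, 'cdacdb')
  14 → (20, 'cdb')
  15 → (11, 'dabbbdcdacdb')
  16 → (18, 'dacdb')
  17 → (21, 'db')
  18 → (6, 'dcbbddabbbdcdacdb')
  19 → (1, 'dcbbddcbbddabbbdcdacdb')
  20 → (16, 'dcdacdb')
  21 → (10, 'ddabbbdcdacdb')
  22 → (5, 'ddcbbddabbbdcdacdb')

SA = [12, 19, 22, 13, 14, 8, 3, 0, 15, 9, 4, 7, 2, 17, 20, 11, 18, 21, 6, 1, 16, 10, 5]
[i] adj suffixes → lcp
  [1] 12/19 → 1 ('a')
  [2] 19/22 → 0 ('')
  [3] 22/13 → 1 ('b')
  [4] 13/14 → 2 ('bb')
  [5] 14/8 → 3 ('bbd')
  [6] 8/3 → 4 ('bbdd')
  [7] 3/0 → 1 ('b')
  [8] 0/15 → 3 ('bdc')
  [9] 15/9 → 2 ('bd')
  [10] 9/4 → 3 ('bdd')
  [11] 4/7 → 0 ('')
  [12] 7/2 → 5 ('cbbdd')
  [13] 2/17 → 1 ('c')
  [14] 17/20 → 2 ('cd')
  [15] 20/11 → 0 ('')
  [16] 11/18 → 2 ('da')
  [17] 18/21 → 1 ('d')
  [18] 21/6 → 1 ('d')
  [19] 6/1 → 6 ('dcbbdd')
  [20] 1/16 → 2 ('dc')
  [21] 16/10 → 1 ('d')
  [22] 10/5 → 2 ('dd')

n(n+1)/2 = 23·24/2 = 276
Σ LCP = 0 + 1 + 0 + 1 + 2 + 3 + 4 + 1 + 3 + 2 + 3 + 0 + 5 + 1 + 2 + 0 + 2 + 1 + 1 + 6 + 2 + 1 + 2 = 43
distinct = 276 − 43 = 233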